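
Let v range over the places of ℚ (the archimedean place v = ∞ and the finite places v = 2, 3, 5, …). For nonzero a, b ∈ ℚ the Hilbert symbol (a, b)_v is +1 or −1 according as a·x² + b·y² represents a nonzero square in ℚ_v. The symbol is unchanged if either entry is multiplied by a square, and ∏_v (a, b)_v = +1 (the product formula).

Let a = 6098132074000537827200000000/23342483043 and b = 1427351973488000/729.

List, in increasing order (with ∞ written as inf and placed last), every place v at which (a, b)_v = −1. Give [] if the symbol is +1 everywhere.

Mod squares: a ≡ 1227786, b ≡ 230. Check v ∈ {∞, 2, 3, 5, 7, 11, 23, 31, 41}.
v=7: a=7^9·(≡6), b=7^4·(≡6) mod 7; (6|7)=-1, (6|7)=-1; (−1)^{9·4·3}·(-1)^4·(-1)^9 = -1.
v=23: a=23^1·(≡19), b=23^1·(≡22) mod 23; (19|23)=-1, (22|23)=-1; (−1)^{1·1·11}·(-1)^1·(-1)^1 = -1.
v=11: a=11^-4·(≡2), b=11^0·(≡7) mod 11; (2|11)=-1, (7|11)=-1; (−1)^{-4·0·5}·(-1)^0·(-1)^-4 = +1.
v=3: a=3^-13·(≡2), b=3^-6·(≡2) mod 3; (2|3)=-1, (2|3)=-1; (−1)^{-13·-6·1}·(-1)^-6·(-1)^-13 = -1.
v=∞: 1227786 > 0 and 230 > 0  ⇒  (a,b)_∞ = +1.
v=31: a=31^3·(≡7), b=31^2·(≡21) mod 31; (7|31)=+1, (21|31)=-1; (−1)^{3·2·15}·(+1)^2·(-1)^3 = -1.
v=41: a=41^3·(≡33), b=41^2·(≡39) mod 41; (33|41)=+1, (39|41)=+1; (−1)^{3·2·20}·(+1)^2·(+1)^3 = +1.
v=5: a=5^8·(≡4), b=5^3·(≡1) mod 5; (4|5)=+1, (1|5)=+1; (−1)^{8·3·2}·(+1)^3·(+1)^8 = +1.
v=2: v_2(a)=13, v_2(b)=7; units ≡ 5, 3 (mod 8); ε·ε+αω+βω = 0·1+13·1+7·1 ≡ 0  ⇒  (a,b)_2 = +1.
Ram(1227786, 230) = {3, 7, 23, 31}; no ℚ_3-point on the conic.

[3, 7, 23, 31]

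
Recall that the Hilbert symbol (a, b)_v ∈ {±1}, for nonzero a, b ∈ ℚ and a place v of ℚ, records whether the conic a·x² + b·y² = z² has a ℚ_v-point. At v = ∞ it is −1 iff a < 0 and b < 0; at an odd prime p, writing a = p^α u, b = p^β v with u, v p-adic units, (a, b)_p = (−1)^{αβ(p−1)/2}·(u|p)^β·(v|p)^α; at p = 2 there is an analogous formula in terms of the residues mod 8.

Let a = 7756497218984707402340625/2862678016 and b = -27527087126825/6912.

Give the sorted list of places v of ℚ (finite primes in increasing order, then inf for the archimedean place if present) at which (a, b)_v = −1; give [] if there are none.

[3, 13, 23, 29]

(a, b) ≡ (2211105, -1131) mod (ℚ^×)²; places V = {2, 3, 5, 11, 13, 17, 19, 23, 29, ∞}.
(a,b)_13: α=3, u≡5; β=1, v≡10 (mod 13); (5|13)=-1, (10|13)=+1; sign (−1)^0·-1^1·+1^3 = -1.
(a,b)_17: α=9, u≡16; β=6, v≡2 (mod 17); (16|17)=+1, (2|17)=+1; sign (−1)^0·+1^6·+1^9 = +1.
(a,b)_29: α=1, u≡24; β=1, v≡3 (mod 29); (24|29)=+1, (3|29)=-1; sign (−1)^0·+1^1·-1^1 = -1.
(a,b)_5: α=5, u≡4; β=2, v≡1 (mod 5); (4|5)=+1, (1|5)=+1; sign (−1)^0·+1^2·+1^5 = +1.
(a,b)_∞: sgn(2211105)=+, sgn(-1131)=−, so +1.
(a,b)_11: α=-2, u≡8; β=2, v≡8 (mod 11); (8|11)=-1, (8|11)=-1; sign (−1)^0·-1^2·-1^-2 = +1.
(a,b)_19: α=-2, u≡18; β=0, v≡17 (mod 19); (18|19)=-1, (17|19)=+1; sign (−1)^0·-1^0·+1^-2 = +1.
(a,b)_3: α=3, u≡1; β=-3, v≡1 (mod 3); (1|3)=+1, (1|3)=+1; sign (−1)^1·+1^-3·+1^3 = -1.
(a,b)_2: α=-16, β=-8; u≡1, v≡5 (mod 8); ε(u)ε(v)=0·0, αω(v)=-16·1, βω(u)=-8·0; sum ≡ 0  ⇒  +1.
(a,b)_23: α=3, u≡16; β=0, v≡7 (mod 23); (16|23)=+1, (7|23)=-1; sign (−1)^0·+1^0·-1^3 = -1.
|Ram(2211105, -1131)| = 4, even; anisotropic at {3, 13, 23, 29}.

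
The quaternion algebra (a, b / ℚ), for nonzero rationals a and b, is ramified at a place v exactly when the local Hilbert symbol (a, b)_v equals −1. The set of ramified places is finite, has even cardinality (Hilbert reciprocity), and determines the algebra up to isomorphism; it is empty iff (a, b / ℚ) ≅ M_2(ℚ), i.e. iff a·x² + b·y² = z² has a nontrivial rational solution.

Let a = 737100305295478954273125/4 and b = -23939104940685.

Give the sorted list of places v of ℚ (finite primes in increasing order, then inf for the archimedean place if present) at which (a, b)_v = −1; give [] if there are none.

[5, 11, 19, 31]

Mod squares: a ≡ 19437, b ≡ -63365. Check v ∈ {∞, 2, 3, 5, 11, 19, 23, 29, 31}.
v=5: a=5^4·(≡3), b=5^1·(≡3) mod 5; (3|5)=-1, (3|5)=-1; (−1)^{4·1·2}·(-1)^1·(-1)^4 = -1.
v=∞: 19437 > 0 and -63365 < 0  ⇒  (a,b)_∞ = +1.
v=23: a=23^2·(≡8), b=23^1·(≡20) mod 23; (8|23)=+1, (20|23)=-1; (−1)^{2·1·11}·(+1)^1·(-1)^2 = +1.
v=2: v_2(a)=-2, v_2(b)=0; units ≡ 5, 3 (mod 8); ε·ε+αω+βω = 0·1+-2·1+0·1 ≡ 0  ⇒  (a,b)_2 = +1.
v=29: a=29^2·(≡7), b=29^1·(≡3) mod 29; (7|29)=+1, (3|29)=-1; (−1)^{2·1·14}·(+1)^1·(-1)^2 = +1.
v=31: a=31^3·(≡28), b=31^2·(≡13) mod 31; (28|31)=+1, (13|31)=-1; (−1)^{3·2·15}·(+1)^2·(-1)^3 = -1.
v=3: a=3^3·(≡2), b=3^2·(≡1) mod 3; (2|3)=-1, (1|3)=+1; (−1)^{3·2·1}·(-1)^2·(+1)^3 = +1.
v=19: a=19^5·(≡16), b=19^3·(≡5) mod 19; (16|19)=+1, (5|19)=+1; (−1)^{5·3·9}·(+1)^3·(+1)^5 = -1.
v=11: a=11^3·(≡10), b=11^2·(≡8) mod 11; (10|11)=-1, (8|11)=-1; (−1)^{3·2·5}·(-1)^2·(-1)^3 = -1.
Ram(19437, -63365) = {5, 11, 19, 31}; no ℚ_5-point on the conic.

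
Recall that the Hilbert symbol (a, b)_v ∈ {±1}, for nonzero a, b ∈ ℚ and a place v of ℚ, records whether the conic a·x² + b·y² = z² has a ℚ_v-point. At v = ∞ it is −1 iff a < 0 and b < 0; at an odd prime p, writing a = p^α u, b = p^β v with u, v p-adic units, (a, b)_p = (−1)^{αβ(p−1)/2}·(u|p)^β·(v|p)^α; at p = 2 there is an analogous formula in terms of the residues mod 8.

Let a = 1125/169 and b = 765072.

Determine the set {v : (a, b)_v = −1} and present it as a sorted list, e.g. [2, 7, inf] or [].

[3, 5, 7, 23]

Mod squares: a ≡ 5, b ≡ 5313. Check v ∈ {∞, 2, 3, 5, 7, 11, 13, 23}.
v=13: a=13^-2·(≡7), b=13^0·(≡9) mod 13; (7|13)=-1, (9|13)=+1; (−1)^{-2·0·6}·(-1)^0·(+1)^-2 = +1.
v=23: a=23^0·(≡17), b=23^1·(≡6) mod 23; (17|23)=-1, (6|23)=+1; (−1)^{0·1·11}·(-1)^1·(+1)^0 = -1.
v=3: a=3^2·(≡2), b=3^3·(≡1) mod 3; (2|3)=-1, (1|3)=+1; (−1)^{2·3·1}·(-1)^3·(+1)^2 = -1.
v=2: v_2(a)=0, v_2(b)=4; units ≡ 5, 1 (mod 8); ε·ε+αω+βω = 0·0+0·0+4·1 ≡ 0  ⇒  (a,b)_2 = +1.
v=5: a=5^3·(≡1), b=5^0·(≡2) mod 5; (1|5)=+1, (2|5)=-1; (−1)^{3·0·2}·(+1)^0·(-1)^3 = -1.
v=∞: 5 > 0 and 5313 > 0  ⇒  (a,b)_∞ = +1.
v=11: a=11^0·(≡9), b=11^1·(≡10) mod 11; (9|11)=+1, (10|11)=-1; (−1)^{0·1·5}·(+1)^1·(-1)^0 = +1.
v=7: a=7^0·(≡5), b=7^1·(≡5) mod 7; (5|7)=-1, (5|7)=-1; (−1)^{0·1·3}·(-1)^1·(-1)^0 = -1.
|Ram(5, 5313)| = 4, even; anisotropic at {3, 5, 7, 23}.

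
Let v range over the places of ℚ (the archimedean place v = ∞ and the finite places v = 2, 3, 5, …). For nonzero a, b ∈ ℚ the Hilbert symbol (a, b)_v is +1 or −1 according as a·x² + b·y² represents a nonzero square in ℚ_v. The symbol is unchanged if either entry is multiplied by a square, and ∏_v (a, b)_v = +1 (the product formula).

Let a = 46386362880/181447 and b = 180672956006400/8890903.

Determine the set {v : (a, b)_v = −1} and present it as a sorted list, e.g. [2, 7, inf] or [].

Mod squares: a ≡ 2310, b ≡ 3003. Check v ∈ {∞, 2, 3, 5, 7, 11, 13, 19, 23}.
v=5: a=5^1·(≡3), b=5^2·(≡2) mod 5; (3|5)=-1, (2|5)=-1; (−1)^{1·2·2}·(-1)^2·(-1)^1 = -1.
v=2: v_2(a)=9, v_2(b)=16; units ≡ 3, 3 (mod 8); ε·ε+αω+βω = 1·1+9·1+16·1 ≡ 0  ⇒  (a,b)_2 = +1.
v=13: a=13^2·(≡12), b=13^5·(≡4) mod 13; (12|13)=+1, (4|13)=+1; (−1)^{2·5·6}·(+1)^5·(+1)^2 = +1.
v=23: a=23^-2·(≡22), b=23^-2·(≡1) mod 23; (22|23)=-1, (1|23)=+1; (−1)^{-2·-2·11}·(-1)^-2·(+1)^-2 = +1.
v=∞: 2310 > 0 and 3003 > 0  ⇒  (a,b)_∞ = +1.
v=19: a=19^2·(≡17), b=19^0·(≡1) mod 19; (17|19)=+1, (1|19)=+1; (−1)^{2·0·9}·(+1)^0·(+1)^2 = +1.
v=11: a=11^1·(≡5), b=11^1·(≡3) mod 11; (5|11)=+1, (3|11)=+1; (−1)^{1·1·5}·(+1)^1·(+1)^1 = -1.
v=3: a=3^3·(≡2), b=3^3·(≡2) mod 3; (2|3)=-1, (2|3)=-1; (−1)^{3·3·1}·(-1)^3·(-1)^3 = -1.
v=7: a=7^-3·(≡1), b=7^-5·(≡1) mod 7; (1|7)=+1, (1|7)=+1; (−1)^{-3·-5·3}·(+1)^-5·(+1)^-3 = -1.
(2310, 3003 / ℚ) ramifies at {3, 5, 7, 11}: a division algebra.

[3, 5, 7, 11]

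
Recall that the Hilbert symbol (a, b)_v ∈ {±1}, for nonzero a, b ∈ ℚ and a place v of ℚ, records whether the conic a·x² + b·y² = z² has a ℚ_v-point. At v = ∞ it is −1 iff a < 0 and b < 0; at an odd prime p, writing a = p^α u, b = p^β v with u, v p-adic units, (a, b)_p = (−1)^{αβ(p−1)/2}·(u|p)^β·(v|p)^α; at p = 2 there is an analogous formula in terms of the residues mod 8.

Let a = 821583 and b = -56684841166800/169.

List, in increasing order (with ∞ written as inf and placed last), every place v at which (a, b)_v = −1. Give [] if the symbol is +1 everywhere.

(a, b) ≡ (23, -253) mod (ℚ^×)²; places V = {2, 3, 5, 7, 11, 13, 23, ∞}.
(a,b)_13: α=0, u≡9; β=-2, v≡11 (mod 13); (9|13)=+1, (11|13)=-1; sign (−1)^0·+1^-2·-1^0 = +1.
(a,b)_7: α=2, u≡2; β=6, v≡6 (mod 7); (2|7)=+1, (6|7)=-1; sign (−1)^0·+1^6·-1^2 = +1.
(a,b)_5: α=0, u≡3; β=2, v≡2 (mod 5); (3|5)=-1, (2|5)=-1; sign (−1)^0·-1^2·-1^0 = +1.
(a,b)_2: α=0, β=4; u≡7, v≡3 (mod 8); ε(u)ε(v)=1·1, αω(v)=0·1, βω(u)=4·0; sum ≡ 1  ⇒  -1.
(a,b)_11: α=0, u≡4; β=1, v≡8 (mod 11); (4|11)=+1, (8|11)=-1; sign (−1)^0·+1^1·-1^0 = +1.
(a,b)_23: α=1, u≡2; β=3, v≡3 (mod 23); (2|23)=+1, (3|23)=+1; sign (−1)^1·+1^3·+1^1 = -1.
(a,b)_3: α=6, u≡2; β=2, v≡2 (mod 3); (2|3)=-1, (2|3)=-1; sign (−1)^0·-1^2·-1^6 = +1.
(a,b)_∞: sgn(23)=+, sgn(-253)=−, so +1.
Ram(23, -253) = {2, 23}; no ℚ_2-point on the conic.

[2, 23]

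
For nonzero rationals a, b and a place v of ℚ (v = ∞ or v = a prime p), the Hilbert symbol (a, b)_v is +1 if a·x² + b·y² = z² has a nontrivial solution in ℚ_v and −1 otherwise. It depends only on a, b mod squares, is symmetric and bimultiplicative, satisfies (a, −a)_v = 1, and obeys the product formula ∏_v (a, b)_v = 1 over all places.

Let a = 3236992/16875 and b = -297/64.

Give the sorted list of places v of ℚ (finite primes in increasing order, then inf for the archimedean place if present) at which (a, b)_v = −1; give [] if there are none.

[2, 3]

(a, b) ≡ (1254, -33) mod (ℚ^×)²; places V = {2, 3, 5, 11, 19, ∞}.
(a,b)_19: α=1, u≡11; β=0, v≡1 (mod 19); (11|19)=+1, (1|19)=+1; sign (−1)^0·+1^0·+1^1 = +1.
(a,b)_3: α=-3, u≡1; β=3, v≡1 (mod 3); (1|3)=+1, (1|3)=+1; sign (−1)^1·+1^3·+1^-3 = -1.
(a,b)_11: α=3, u≡1; β=1, v≡8 (mod 11); (1|11)=+1, (8|11)=-1; sign (−1)^1·+1^1·-1^3 = +1.
(a,b)_5: α=-4, u≡1; β=0, v≡2 (mod 5); (1|5)=+1, (2|5)=-1; sign (−1)^0·+1^0·-1^-4 = +1.
(a,b)_2: α=7, β=-6; u≡3, v≡7 (mod 8); ε(u)ε(v)=1·1, αω(v)=7·0, βω(u)=-6·1; sum ≡ 1  ⇒  -1.
(a,b)_∞: sgn(1254)=+, sgn(-33)=−, so +1.
Ram(1254, -33) = {2, 3}; no ℚ_2-point on the conic.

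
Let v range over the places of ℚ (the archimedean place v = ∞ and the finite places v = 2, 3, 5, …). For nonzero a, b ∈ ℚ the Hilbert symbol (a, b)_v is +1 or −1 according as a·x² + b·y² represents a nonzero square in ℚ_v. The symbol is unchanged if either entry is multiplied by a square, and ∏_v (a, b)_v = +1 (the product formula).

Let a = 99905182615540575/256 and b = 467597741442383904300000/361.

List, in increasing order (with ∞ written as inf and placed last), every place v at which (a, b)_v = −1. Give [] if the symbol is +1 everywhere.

(a, b) ≡ (663, 50830) mod (ℚ^×)²; places V = {2, 3, 5, 7, 13, 17, 19, 23, ∞}.
(a,b)_2: α=-8, β=5; u≡7, v≡7 (mod 8); ε(u)ε(v)=1·1, αω(v)=-8·0, βω(u)=5·0; sum ≡ 1  ⇒  -1.
(a,b)_3: α=3, u≡2; β=6, v≡1 (mod 3); (2|3)=-1, (1|3)=+1; sign (−1)^0·-1^6·+1^3 = +1.
(a,b)_7: α=2, u≡5; β=0, v≡6 (mod 7); (5|7)=-1, (6|7)=-1; sign (−1)^0·-1^0·-1^2 = +1.
(a,b)_∞: sgn(663)=+, sgn(50830)=+, so +1.
(a,b)_13: α=3, u≡12; β=5, v≡9 (mod 13); (12|13)=+1, (9|13)=+1; sign (−1)^0·+1^5·+1^3 = +1.
(a,b)_19: α=0, u≡4; β=-2, v≡17 (mod 19); (4|19)=+1, (17|19)=+1; sign (−1)^0·+1^-2·+1^0 = +1.
(a,b)_5: α=2, u≡3; β=5, v≡1 (mod 5); (3|5)=-1, (1|5)=+1; sign (−1)^0·-1^5·+1^2 = -1.
(a,b)_23: α=4, u≡10; β=3, v≡9 (mod 23); (10|23)=-1, (9|23)=+1; sign (−1)^0·-1^3·+1^4 = -1.
(a,b)_17: α=3, u≡7; β=5, v≡8 (mod 17); (7|17)=-1, (8|17)=+1; sign (−1)^0·-1^5·+1^3 = -1.
(663, 50830 / ℚ) ramifies at {2, 5, 17, 23}: a division algebra.

[2, 5, 17, 23]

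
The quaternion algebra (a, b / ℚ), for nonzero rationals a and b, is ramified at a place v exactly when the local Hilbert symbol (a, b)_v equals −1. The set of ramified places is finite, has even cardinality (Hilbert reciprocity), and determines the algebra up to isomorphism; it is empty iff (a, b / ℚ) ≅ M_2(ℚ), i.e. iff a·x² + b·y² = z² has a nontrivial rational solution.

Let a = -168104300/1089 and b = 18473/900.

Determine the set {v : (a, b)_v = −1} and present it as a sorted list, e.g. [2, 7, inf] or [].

(a, b) ≡ (-203, 377) mod (ℚ^×)²; places V = {2, 3, 5, 7, 11, 13, 29, ∞}.
(a,b)_∞: sgn(-203)=−, sgn(377)=+, so +1.
(a,b)_3: α=-2, u≡1; β=-2, v≡2 (mod 3); (1|3)=+1, (2|3)=-1; sign (−1)^0·+1^-2·-1^-2 = +1.
(a,b)_29: α=1, u≡25; β=1, v≡28 (mod 29); (25|29)=+1, (28|29)=+1; sign (−1)^0·+1^1·+1^1 = +1.
(a,b)_11: α=-2, u≡6; β=0, v≡9 (mod 11); (6|11)=-1, (9|11)=+1; sign (−1)^0·-1^0·+1^-2 = +1.
(a,b)_5: α=2, u≡2; β=-2, v≡3 (mod 5); (2|5)=-1, (3|5)=-1; sign (−1)^0·-1^-2·-1^2 = +1.
(a,b)_7: α=3, u≡3; β=2, v≡5 (mod 7); (3|7)=-1, (5|7)=-1; sign (−1)^0·-1^2·-1^3 = -1.
(a,b)_13: α=2, u≡6; β=1, v≡10 (mod 13); (6|13)=-1, (10|13)=+1; sign (−1)^0·-1^1·+1^2 = -1.
(a,b)_2: α=2, β=-2; u≡5, v≡1 (mod 8); ε(u)ε(v)=0·0, αω(v)=2·0, βω(u)=-2·1; sum ≡ 0  ⇒  +1.
|Ram(-203, 377)| = 2, even; anisotropic at {7, 13}.

[7, 13]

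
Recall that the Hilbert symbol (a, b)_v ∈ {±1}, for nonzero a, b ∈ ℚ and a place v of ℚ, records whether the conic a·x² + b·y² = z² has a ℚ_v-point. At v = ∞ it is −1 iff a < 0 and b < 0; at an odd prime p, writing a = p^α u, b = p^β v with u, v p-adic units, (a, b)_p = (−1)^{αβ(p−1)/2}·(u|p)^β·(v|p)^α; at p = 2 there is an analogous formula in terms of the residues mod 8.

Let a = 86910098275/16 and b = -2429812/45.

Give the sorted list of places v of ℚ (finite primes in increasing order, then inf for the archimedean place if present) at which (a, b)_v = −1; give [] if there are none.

Mod squares: a ≡ 586339, b ≡ -1265. Check v ∈ {∞, 2, 3, 5, 7, 11, 13, 23, 37, 53}.
v=∞: 586339 > 0 and -1265 < 0  ⇒  (a,b)_∞ = +1.
v=2: v_2(a)=-4, v_2(b)=2; units ≡ 3, 7 (mod 8); ε·ε+αω+βω = 1·1+-4·0+2·1 ≡ 1  ⇒  (a,b)_2 = -1.
v=3: a=3^0·(≡1), b=3^-2·(≡1) mod 3; (1|3)=+1, (1|3)=+1; (−1)^{0·-2·1}·(+1)^-2·(+1)^0 = +1.
v=37: a=37^1·(≡9), b=37^0·(≡25) mod 37; (9|37)=+1, (25|37)=+1; (−1)^{1·0·18}·(+1)^0·(+1)^1 = +1.
v=23: a=23^1·(≡3), b=23^1·(≡5) mod 23; (3|23)=+1, (5|23)=-1; (−1)^{1·1·11}·(+1)^1·(-1)^1 = +1.
v=53: a=53^1·(≡14), b=53^0·(≡10) mod 53; (14|53)=-1, (10|53)=+1; (−1)^{1·0·26}·(-1)^0·(+1)^1 = +1.
v=7: a=7^2·(≡6), b=7^4·(≡1) mod 7; (6|7)=-1, (1|7)=+1; (−1)^{2·4·3}·(-1)^4·(+1)^2 = +1.
v=13: a=13^1·(≡11), b=13^0·(≡3) mod 13; (11|13)=-1, (3|13)=+1; (−1)^{1·0·6}·(-1)^0·(+1)^1 = +1.
v=5: a=5^2·(≡1), b=5^-1·(≡2) mod 5; (1|5)=+1, (2|5)=-1; (−1)^{2·-1·2}·(+1)^-1·(-1)^2 = +1.
v=11: a=11^2·(≡7), b=11^1·(≡10) mod 11; (7|11)=-1, (10|11)=-1; (−1)^{2·1·5}·(-1)^1·(-1)^2 = -1.
|Ram(586339, -1265)| = 2, even; anisotropic at {2, 11}.

[2, 11]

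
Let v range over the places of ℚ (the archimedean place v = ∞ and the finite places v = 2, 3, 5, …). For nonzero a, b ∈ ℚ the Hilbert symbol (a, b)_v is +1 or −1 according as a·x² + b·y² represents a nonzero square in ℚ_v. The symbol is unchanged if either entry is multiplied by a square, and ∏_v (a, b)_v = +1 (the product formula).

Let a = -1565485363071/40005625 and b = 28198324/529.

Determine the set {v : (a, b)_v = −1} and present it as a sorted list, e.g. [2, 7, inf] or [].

[29, 31]

(a, b) ≡ (-31, 1189) mod (ℚ^×)²; places V = {2, 3, 5, 7, 11, 23, 29, 31, 41, ∞}.
(a,b)_31: α=1, u≡27; β=0, v≡21 (mod 31); (27|31)=-1, (21|31)=-1; sign (−1)^0·-1^0·-1^1 = -1.
(a,b)_41: α=2, u≡16; β=1, v≡13 (mod 41); (16|41)=+1, (13|41)=-1; sign (−1)^0·+1^1·-1^2 = +1.
(a,b)_3: α=6, u≡2; β=0, v≡1 (mod 3); (2|3)=-1, (1|3)=+1; sign (−1)^0·-1^0·+1^6 = +1.
(a,b)_11: α=-2, u≡7; β=2, v≡9 (mod 11); (7|11)=-1, (9|11)=+1; sign (−1)^0·-1^2·+1^-2 = +1.
(a,b)_29: α=2, u≡21; β=1, v≡27 (mod 29); (21|29)=-1, (27|29)=-1; sign (−1)^0·-1^1·-1^2 = -1.
(a,b)_5: α=-4, u≡1; β=0, v≡1 (mod 5); (1|5)=+1, (1|5)=+1; sign (−1)^0·+1^0·+1^-4 = +1.
(a,b)_7: α=2, u≡2; β=2, v≡5 (mod 7); (2|7)=+1, (5|7)=-1; sign (−1)^0·+1^2·-1^2 = +1.
(a,b)_∞: sgn(-31)=−, sgn(1189)=+, so +1.
(a,b)_2: α=0, β=2; u≡1, v≡5 (mod 8); ε(u)ε(v)=0·0, αω(v)=0·1, βω(u)=2·0; sum ≡ 0  ⇒  +1.
(a,b)_23: α=-2, u≡21; β=-2, v≡2 (mod 23); (21|23)=-1, (2|23)=+1; sign (−1)^0·-1^-2·+1^-2 = +1.
(-31, 1189 / ℚ) ramifies at {29, 31}: a division algebra.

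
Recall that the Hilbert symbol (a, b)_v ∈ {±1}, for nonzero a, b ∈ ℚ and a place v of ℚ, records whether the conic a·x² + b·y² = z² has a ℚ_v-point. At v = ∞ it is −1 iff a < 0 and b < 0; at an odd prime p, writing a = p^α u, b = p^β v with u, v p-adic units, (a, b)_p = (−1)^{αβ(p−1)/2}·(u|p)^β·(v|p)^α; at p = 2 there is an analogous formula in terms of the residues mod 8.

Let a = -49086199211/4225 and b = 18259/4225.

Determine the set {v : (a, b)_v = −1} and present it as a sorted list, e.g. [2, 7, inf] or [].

[7, 19, 29, 41]

(a, b) ≡ (-141491, 19) mod (ℚ^×)²; places V = {2, 5, 7, 13, 17, 19, 29, 31, 41, ∞}.
(a,b)_29: α=1, u≡5; β=0, v≡27 (mod 29); (5|29)=+1, (27|29)=-1; sign (−1)^0·+1^0·-1^1 = -1.
(a,b)_31: α=2, u≡12; β=2, v≡9 (mod 31); (12|31)=-1, (9|31)=+1; sign (−1)^0·-1^2·+1^2 = +1.
(a,b)_13: α=-2, u≡10; β=-2, v≡6 (mod 13); (10|13)=+1, (6|13)=-1; sign (−1)^0·+1^-2·-1^-2 = +1.
(a,b)_∞: sgn(-141491)=−, sgn(19)=+, so +1.
(a,b)_41: α=1, u≡12; β=0, v≡7 (mod 41); (12|41)=-1, (7|41)=-1; sign (−1)^0·-1^0·-1^1 = -1.
(a,b)_17: α=1, u≡11; β=0, v≡2 (mod 17); (11|17)=-1, (2|17)=+1; sign (−1)^0·-1^0·+1^1 = +1.
(a,b)_19: α=2, u≡14; β=1, v≡7 (mod 19); (14|19)=-1, (7|19)=+1; sign (−1)^0·-1^1·+1^2 = -1.
(a,b)_5: α=-2, u≡1; β=-2, v≡1 (mod 5); (1|5)=+1, (1|5)=+1; sign (−1)^0·+1^-2·+1^-2 = +1.
(a,b)_2: α=0, β=0; u≡5, v≡3 (mod 8); ε(u)ε(v)=0·1, αω(v)=0·1, βω(u)=0·1; sum ≡ 0  ⇒  +1.
(a,b)_7: α=1, u≡6; β=0, v≡6 (mod 7); (6|7)=-1, (6|7)=-1; sign (−1)^0·-1^0·-1^1 = -1.
|Ram(-141491, 19)| = 4, even; anisotropic at {7, 19, 29, 41}.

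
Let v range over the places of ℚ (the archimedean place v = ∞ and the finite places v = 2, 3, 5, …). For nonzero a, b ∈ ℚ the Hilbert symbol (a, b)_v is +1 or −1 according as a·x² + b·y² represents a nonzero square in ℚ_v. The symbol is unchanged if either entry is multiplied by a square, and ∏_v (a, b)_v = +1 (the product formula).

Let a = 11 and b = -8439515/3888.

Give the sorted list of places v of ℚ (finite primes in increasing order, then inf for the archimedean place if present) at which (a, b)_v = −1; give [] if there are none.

[2, 3]

Mod squares: a ≡ 11, b ≡ -10545. Check v ∈ {∞, 2, 3, 5, 7, 11, 19, 37}.
v=11: a=11^1·(≡1), b=11^0·(≡3) mod 11; (1|11)=+1, (3|11)=+1; (−1)^{1·0·5}·(+1)^0·(+1)^1 = +1.
v=5: a=5^0·(≡1), b=5^1·(≡4) mod 5; (1|5)=+1, (4|5)=+1; (−1)^{0·1·2}·(+1)^1·(+1)^0 = +1.
v=37: a=37^0·(≡11), b=37^1·(≡28) mod 37; (11|37)=+1, (28|37)=+1; (−1)^{0·1·18}·(+1)^1·(+1)^0 = +1.
v=19: a=19^0·(≡11), b=19^1·(≡14) mod 19; (11|19)=+1, (14|19)=-1; (−1)^{0·1·9}·(+1)^1·(-1)^0 = +1.
v=∞: 11 > 0 and -10545 < 0  ⇒  (a,b)_∞ = +1.
v=2: v_2(a)=0, v_2(b)=-4; units ≡ 3, 7 (mod 8); ε·ε+αω+βω = 1·1+0·0+-4·1 ≡ 1  ⇒  (a,b)_2 = -1.
v=3: a=3^0·(≡2), b=3^-5·(≡1) mod 3; (2|3)=-1, (1|3)=+1; (−1)^{0·-5·1}·(-1)^-5·(+1)^0 = -1.
v=7: a=7^0·(≡4), b=7^4·(≡2) mod 7; (4|7)=+1, (2|7)=+1; (−1)^{0·4·3}·(+1)^4·(+1)^0 = +1.
|Ram(11, -10545)| = 2, even; anisotropic at {2, 3}.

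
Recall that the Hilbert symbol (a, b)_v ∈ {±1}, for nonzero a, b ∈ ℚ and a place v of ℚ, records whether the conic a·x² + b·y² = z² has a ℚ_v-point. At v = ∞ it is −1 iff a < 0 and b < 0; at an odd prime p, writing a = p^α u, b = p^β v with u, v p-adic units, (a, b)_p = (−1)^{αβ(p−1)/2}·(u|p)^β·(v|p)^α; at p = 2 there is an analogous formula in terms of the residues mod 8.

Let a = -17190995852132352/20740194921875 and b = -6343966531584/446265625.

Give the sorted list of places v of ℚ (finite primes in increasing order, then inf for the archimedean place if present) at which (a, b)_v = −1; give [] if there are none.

(a, b) ≡ (-831358, -36146) mod (ℚ^×)²; places V = {2, 3, 5, 11, 13, 23, 31, 53, ∞}.
(a,b)_23: α=3, u≡11; β=2, v≡17 (mod 23); (11|23)=-1, (17|23)=-1; sign (−1)^0·-1^2·-1^3 = -1.
(a,b)_11: α=-1, u≡1; β=1, v≡5 (mod 11); (1|11)=+1, (5|11)=+1; sign (−1)^1·+1^1·+1^-1 = -1.
(a,b)_3: α=8, u≡2; β=4, v≡1 (mod 3); (2|3)=-1, (1|3)=+1; sign (−1)^0·-1^4·+1^8 = +1.
(a,b)_31: α=1, u≡25; β=1, v≡15 (mod 31); (25|31)=+1, (15|31)=-1; sign (−1)^1·+1^1·-1^1 = +1.
(a,b)_13: α=-6, u≡8; β=-4, v≡6 (mod 13); (8|13)=-1, (6|13)=-1; sign (−1)^0·-1^-4·-1^-6 = +1.
(a,b)_∞: sgn(-831358)=−, sgn(-36146)=−, so -1.
(a,b)_53: α=1, u≡34; β=1, v≡4 (mod 53); (34|53)=-1, (4|53)=+1; sign (−1)^0·-1^1·+1^1 = -1.
(a,b)_5: α=-8, u≡2; β=-6, v≡1 (mod 5); (2|5)=-1, (1|5)=+1; sign (−1)^0·-1^-6·+1^-8 = +1.
(a,b)_2: α=17, β=13; u≡1, v≡7 (mod 8); ε(u)ε(v)=0·1, αω(v)=17·0, βω(u)=13·0; sum ≡ 0  ⇒  +1.
|Ram(-831358, -36146)| = 4, even; anisotropic at {11, 23, 53, ∞}.

[11, 23, 53, inf]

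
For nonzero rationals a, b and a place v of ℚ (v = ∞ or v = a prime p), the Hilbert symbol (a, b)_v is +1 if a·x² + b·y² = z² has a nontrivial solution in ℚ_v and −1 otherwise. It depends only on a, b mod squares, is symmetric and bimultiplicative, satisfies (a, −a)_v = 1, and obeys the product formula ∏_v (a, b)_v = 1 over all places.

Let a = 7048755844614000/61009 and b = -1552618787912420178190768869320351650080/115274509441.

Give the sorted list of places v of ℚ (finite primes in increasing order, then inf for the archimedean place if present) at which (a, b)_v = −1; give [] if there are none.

[2, 3, 5, 31]

Mod squares: a ≡ 1870935, b ≡ -57970. Check v ∈ {∞, 2, 3, 5, 7, 11, 13, 17, 19, 23, 29, 31, 41}.
v=2: v_2(a)=4, v_2(b)=5; units ≡ 7, 7 (mod 8); ε·ε+αω+βω = 1·1+4·0+5·0 ≡ 1  ⇒  (a,b)_2 = -1.
v=3: a=3^5·(≡2), b=3^16·(≡2) mod 3; (2|3)=-1, (2|3)=-1; (−1)^{5·16·1}·(-1)^16·(-1)^5 = -1.
v=11: a=11^3·(≡9), b=11^9·(≡2) mod 11; (9|11)=+1, (2|11)=-1; (−1)^{3·9·5}·(+1)^9·(-1)^3 = +1.
v=31: a=31^2·(≡27), b=31^7·(≡13) mod 31; (27|31)=-1, (13|31)=-1; (−1)^{2·7·15}·(-1)^7·(-1)^2 = -1.
v=23: a=23^1·(≡11), b=23^0·(≡16) mod 23; (11|23)=-1, (16|23)=+1; (−1)^{1·0·11}·(-1)^0·(+1)^1 = +1.
v=5: a=5^3·(≡3), b=5^1·(≡4) mod 5; (3|5)=-1, (4|5)=+1; (−1)^{3·1·2}·(-1)^1·(+1)^3 = -1.
v=19: a=19^-2·(≡16), b=19^0·(≡15) mod 19; (16|19)=+1, (15|19)=-1; (−1)^{-2·0·9}·(+1)^0·(-1)^-2 = +1.
v=7: a=7^0·(≡5), b=7^-4·(≡2) mod 7; (5|7)=-1, (2|7)=+1; (−1)^{0·-4·3}·(-1)^-4·(+1)^0 = +1.
v=41: a=41^0·(≡2), b=41^-2·(≡36) mod 41; (2|41)=+1, (36|41)=+1; (−1)^{0·-2·20}·(+1)^-2·(+1)^0 = +1.
v=∞: 1870935 > 0 and -57970 < 0  ⇒  (a,b)_∞ = +1.
v=17: a=17^1·(≡7), b=17^3·(≡10) mod 17; (7|17)=-1, (10|17)=-1; (−1)^{1·3·8}·(-1)^3·(-1)^1 = +1.
v=13: a=13^-2·(≡1), b=13^-4·(≡12) mod 13; (1|13)=+1, (12|13)=+1; (−1)^{-2·-4·6}·(+1)^-4·(+1)^-2 = +1.
v=29: a=29^1·(≡26), b=29^4·(≡4) mod 29; (26|29)=-1, (4|29)=+1; (−1)^{1·4·14}·(-1)^4·(+1)^1 = +1.
|Ram(1870935, -57970)| = 4, even; anisotropic at {2, 3, 5, 31}.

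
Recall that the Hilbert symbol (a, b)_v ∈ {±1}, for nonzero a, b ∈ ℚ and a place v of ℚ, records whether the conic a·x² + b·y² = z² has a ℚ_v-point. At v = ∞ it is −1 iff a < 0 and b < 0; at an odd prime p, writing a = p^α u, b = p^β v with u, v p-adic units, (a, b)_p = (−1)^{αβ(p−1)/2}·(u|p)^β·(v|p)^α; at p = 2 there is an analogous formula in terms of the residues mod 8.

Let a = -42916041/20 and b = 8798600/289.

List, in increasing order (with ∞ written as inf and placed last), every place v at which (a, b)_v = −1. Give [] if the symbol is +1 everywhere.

[2, 3, 7, 17, 29, 41]

Mod squares: a ≡ -66045, b ≡ 87986. Check v ∈ {∞, 2, 3, 5, 7, 17, 19, 29, 37, 41}.
v=5: a=5^-1·(≡1), b=5^2·(≡1) mod 5; (1|5)=+1, (1|5)=+1; (−1)^{-1·2·2}·(+1)^2·(+1)^-1 = +1.
v=7: a=7^1·(≡4), b=7^0·(≡3) mod 7; (4|7)=+1, (3|7)=-1; (−1)^{1·0·3}·(+1)^0·(-1)^1 = -1.
v=37: a=37^1·(≡1), b=37^1·(≡21) mod 37; (1|37)=+1, (21|37)=+1; (−1)^{1·1·18}·(+1)^1·(+1)^1 = +1.
v=2: v_2(a)=-2, v_2(b)=3; units ≡ 3, 1 (mod 8); ε·ε+αω+βω = 1·0+-2·0+3·1 ≡ 1  ⇒  (a,b)_2 = -1.
v=17: a=17^1·(≡9), b=17^-2·(≡12) mod 17; (9|17)=+1, (12|17)=-1; (−1)^{1·-2·8}·(+1)^-2·(-1)^1 = -1.
v=3: a=3^3·(≡2), b=3^0·(≡2) mod 3; (2|3)=-1, (2|3)=-1; (−1)^{3·0·1}·(-1)^0·(-1)^3 = -1.
v=∞: -66045 < 0 and 87986 > 0  ⇒  (a,b)_∞ = +1.
v=29: a=29^0·(≡8), b=29^1·(≡27) mod 29; (8|29)=-1, (27|29)=-1; (−1)^{0·1·14}·(-1)^1·(-1)^0 = -1.
v=41: a=41^0·(≡17), b=41^1·(≡3) mod 41; (17|41)=-1, (3|41)=-1; (−1)^{0·1·20}·(-1)^1·(-1)^0 = -1.
v=19: a=19^2·(≡2), b=19^0·(≡1) mod 19; (2|19)=-1, (1|19)=+1; (−1)^{2·0·9}·(-1)^0·(+1)^2 = +1.
|Ram(-66045, 87986)| = 6, even; anisotropic at {2, 3, 7, 17, 29, 41}.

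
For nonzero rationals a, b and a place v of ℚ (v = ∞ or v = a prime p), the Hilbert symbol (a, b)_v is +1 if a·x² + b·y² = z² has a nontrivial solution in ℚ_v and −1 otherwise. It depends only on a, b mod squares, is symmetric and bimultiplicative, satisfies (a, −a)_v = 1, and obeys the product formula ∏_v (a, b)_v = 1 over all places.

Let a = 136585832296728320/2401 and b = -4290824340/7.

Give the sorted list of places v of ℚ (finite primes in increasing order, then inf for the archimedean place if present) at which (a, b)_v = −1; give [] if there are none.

[11, 29]

Mod squares: a ≡ 95, b ≡ -256795. Check v ∈ {∞, 2, 3, 5, 7, 11, 17, 19, 23, 29}.
v=19: a=19^3·(≡17), b=19^2·(≡6) mod 19; (17|19)=+1, (6|19)=+1; (−1)^{3·2·9}·(+1)^2·(+1)^3 = +1.
v=5: a=5^1·(≡4), b=5^1·(≡1) mod 5; (4|5)=+1, (1|5)=+1; (−1)^{1·1·2}·(+1)^1·(+1)^1 = +1.
v=23: a=23^2·(≡9), b=23^1·(≡16) mod 23; (9|23)=+1, (16|23)=+1; (−1)^{2·1·11}·(+1)^1·(+1)^2 = +1.
v=∞: 95 > 0 and -256795 < 0  ⇒  (a,b)_∞ = +1.
v=3: a=3^0·(≡2), b=3^4·(≡2) mod 3; (2|3)=-1, (2|3)=-1; (−1)^{0·4·1}·(-1)^4·(-1)^0 = +1.
v=7: a=7^-4·(≡2), b=7^-1·(≡2) mod 7; (2|7)=+1, (2|7)=+1; (−1)^{-4·-1·3}·(+1)^-1·(+1)^-4 = +1.
v=29: a=29^2·(≡2), b=29^1·(≡11) mod 29; (2|29)=-1, (11|29)=-1; (−1)^{2·1·14}·(-1)^1·(-1)^2 = -1.
v=11: a=11^2·(≡10), b=11^1·(≡6) mod 11; (10|11)=-1, (6|11)=-1; (−1)^{2·1·5}·(-1)^1·(-1)^2 = -1.
v=2: v_2(a)=8, v_2(b)=2; units ≡ 7, 5 (mod 8); ε·ε+αω+βω = 1·0+8·1+2·0 ≡ 0  ⇒  (a,b)_2 = +1.
v=17: a=17^2·(≡14), b=17^0·(≡3) mod 17; (14|17)=-1, (3|17)=-1; (−1)^{2·0·8}·(-1)^0·(-1)^2 = +1.
|Ram(95, -256795)| = 2, even; anisotropic at {11, 29}.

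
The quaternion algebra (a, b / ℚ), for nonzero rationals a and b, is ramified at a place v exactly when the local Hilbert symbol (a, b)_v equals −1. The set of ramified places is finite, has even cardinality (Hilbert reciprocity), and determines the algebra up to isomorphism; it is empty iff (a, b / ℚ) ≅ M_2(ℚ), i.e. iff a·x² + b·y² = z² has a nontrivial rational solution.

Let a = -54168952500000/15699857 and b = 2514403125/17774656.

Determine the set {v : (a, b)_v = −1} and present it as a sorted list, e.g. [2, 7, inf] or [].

[2, 3, 13, 17]

(a, b) ≡ (-125970, 5) mod (ℚ^×)²; places V = {2, 3, 5, 13, 17, 19, 23, 31, ∞}.
(a,b)_∞: sgn(-125970)=−, sgn(5)=+, so +1.
(a,b)_2: α=5, β=-6; u≡7, v≡5 (mod 8); ε(u)ε(v)=1·0, αω(v)=5·1, βω(u)=-6·0; sum ≡ 1  ⇒  -1.
(a,b)_13: α=1, u≡7; β=2, v≡5 (mod 13); (7|13)=-1, (5|13)=-1; sign (−1)^0·-1^2·-1^1 = -1.
(a,b)_5: α=7, u≡4; β=5, v≡4 (mod 5); (4|5)=+1, (4|5)=+1; sign (−1)^0·+1^5·+1^7 = +1.
(a,b)_17: α=-1, u≡1; β=-2, v≡7 (mod 17); (1|17)=+1, (7|17)=-1; sign (−1)^0·+1^-2·-1^-1 = -1.
(a,b)_3: α=5, u≡1; β=2, v≡2 (mod 3); (1|3)=+1, (2|3)=-1; sign (−1)^0·+1^2·-1^5 = -1.
(a,b)_19: α=3, u≡1; β=0, v≡17 (mod 19); (1|19)=+1, (17|19)=+1; sign (−1)^0·+1^0·+1^3 = +1.
(a,b)_23: α=0, u≡4; β=2, v≡20 (mod 23); (4|23)=+1, (20|23)=-1; sign (−1)^0·+1^2·-1^0 = +1.
(a,b)_31: α=-4, u≡18; β=-2, v≡5 (mod 31); (18|31)=+1, (5|31)=+1; sign (−1)^0·+1^-2·+1^-4 = +1.
(-125970, 5 / ℚ) ramifies at {2, 3, 13, 17}: a division algebra.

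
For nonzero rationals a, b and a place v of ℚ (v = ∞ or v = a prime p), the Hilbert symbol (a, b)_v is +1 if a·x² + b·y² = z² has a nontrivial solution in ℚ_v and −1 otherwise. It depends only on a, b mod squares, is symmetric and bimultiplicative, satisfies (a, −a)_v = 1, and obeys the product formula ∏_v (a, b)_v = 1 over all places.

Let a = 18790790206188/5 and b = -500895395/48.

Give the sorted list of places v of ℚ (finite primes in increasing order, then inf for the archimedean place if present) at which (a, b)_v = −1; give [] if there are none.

[2, 11, 13, 29]

Mod squares: a ≡ 96135, b ≡ -36465. Check v ∈ {∞, 2, 3, 5, 7, 11, 13, 17, 29}.
v=5: a=5^-1·(≡3), b=5^1·(≡2) mod 5; (3|5)=-1, (2|5)=-1; (−1)^{-1·1·2}·(-1)^1·(-1)^-1 = +1.
v=3: a=3^1·(≡2), b=3^-1·(≡1) mod 3; (2|3)=-1, (1|3)=+1; (−1)^{1·-1·1}·(-1)^-1·(+1)^1 = +1.
v=∞: 96135 > 0 and -36465 < 0  ⇒  (a,b)_∞ = +1.
v=13: a=13^1·(≡5), b=13^1·(≡10) mod 13; (5|13)=-1, (10|13)=+1; (−1)^{1·1·6}·(-1)^1·(+1)^1 = -1.
v=11: a=11^2·(≡10), b=11^1·(≡10) mod 11; (10|11)=-1, (10|11)=-1; (−1)^{2·1·5}·(-1)^1·(-1)^2 = -1.
v=2: v_2(a)=2, v_2(b)=-4; units ≡ 7, 7 (mod 8); ε·ε+αω+βω = 1·1+2·0+-4·0 ≡ 1  ⇒  (a,b)_2 = -1.
v=17: a=17^1·(≡12), b=17^1·(≡6) mod 17; (12|17)=-1, (6|17)=-1; (−1)^{1·1·8}·(-1)^1·(-1)^1 = +1.
v=29: a=29^3·(≡9), b=29^2·(≡8) mod 29; (9|29)=+1, (8|29)=-1; (−1)^{3·2·14}·(+1)^2·(-1)^3 = -1.
v=7: a=7^4·(≡1), b=7^2·(≡3) mod 7; (1|7)=+1, (3|7)=-1; (−1)^{4·2·3}·(+1)^2·(-1)^4 = +1.
Ram(96135, -36465) = {2, 11, 13, 29}; no ℚ_2-point on the conic.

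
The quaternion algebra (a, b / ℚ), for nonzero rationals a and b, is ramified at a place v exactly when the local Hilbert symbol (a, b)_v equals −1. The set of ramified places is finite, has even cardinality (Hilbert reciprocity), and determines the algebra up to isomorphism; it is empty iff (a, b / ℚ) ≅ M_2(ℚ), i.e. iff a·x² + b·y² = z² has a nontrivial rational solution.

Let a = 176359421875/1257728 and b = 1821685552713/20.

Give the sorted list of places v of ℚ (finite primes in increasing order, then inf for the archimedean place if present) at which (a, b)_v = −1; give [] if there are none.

Mod squares: a ≡ 23171, b ≡ 1885. Check v ∈ {∞, 2, 3, 5, 7, 13, 17, 29, 47}.
v=17: a=17^-3·(≡12), b=17^2·(≡13) mod 17; (12|17)=-1, (13|17)=+1; (−1)^{-3·2·8}·(-1)^2·(+1)^-3 = +1.
v=47: a=47^1·(≡33), b=47^2·(≡43) mod 47; (33|47)=-1, (43|47)=-1; (−1)^{1·2·23}·(-1)^2·(-1)^1 = -1.
v=∞: 23171 > 0 and 1885 > 0  ⇒  (a,b)_∞ = +1.
v=7: a=7^2·(≡4), b=7^0·(≡2) mod 7; (4|7)=+1, (2|7)=+1; (−1)^{2·0·3}·(+1)^0·(+1)^2 = +1.
v=13: a=13^2·(≡5), b=13^1·(≡11) mod 13; (5|13)=-1, (11|13)=-1; (−1)^{2·1·6}·(-1)^1·(-1)^2 = -1.
v=29: a=29^1·(≡23), b=29^3·(≡7) mod 29; (23|29)=+1, (7|29)=+1; (−1)^{1·3·14}·(+1)^3·(+1)^1 = +1.
v=2: v_2(a)=-8, v_2(b)=-2; units ≡ 3, 5 (mod 8); ε·ε+αω+βω = 1·0+-8·1+-2·1 ≡ 0  ⇒  (a,b)_2 = +1.
v=5: a=5^6·(≡1), b=5^-1·(≡2) mod 5; (1|5)=+1, (2|5)=-1; (−1)^{6·-1·2}·(+1)^-1·(-1)^6 = +1.
v=3: a=3^0·(≡2), b=3^2·(≡1) mod 3; (2|3)=-1, (1|3)=+1; (−1)^{0·2·1}·(-1)^2·(+1)^0 = +1.
|Ram(23171, 1885)| = 2, even; anisotropic at {13, 47}.

[13, 47]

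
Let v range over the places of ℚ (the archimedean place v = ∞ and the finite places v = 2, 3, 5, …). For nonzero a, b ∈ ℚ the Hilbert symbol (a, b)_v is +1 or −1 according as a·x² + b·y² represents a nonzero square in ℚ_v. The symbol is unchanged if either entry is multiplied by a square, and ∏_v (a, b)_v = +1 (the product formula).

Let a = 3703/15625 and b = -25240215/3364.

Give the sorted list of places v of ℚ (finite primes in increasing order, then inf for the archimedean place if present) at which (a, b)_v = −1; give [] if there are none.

(a, b) ≡ (7, -15015) mod (ℚ^×)²; places V = {2, 3, 5, 7, 11, 13, 23, 29, 41, ∞}.
(a,b)_3: α=0, u≡1; β=1, v≡2 (mod 3); (1|3)=+1, (2|3)=-1; sign (−1)^0·+1^1·-1^0 = +1.
(a,b)_29: α=0, u≡16; β=-2, v≡20 (mod 29); (16|29)=+1, (20|29)=+1; sign (−1)^0·+1^-2·+1^0 = +1.
(a,b)_2: α=0, β=-2; u≡7, v≡1 (mod 8); ε(u)ε(v)=1·0, αω(v)=0·0, βω(u)=-2·0; sum ≡ 0  ⇒  +1.
(a,b)_13: α=0, u≡2; β=1, v≡6 (mod 13); (2|13)=-1, (6|13)=-1; sign (−1)^0·-1^1·-1^0 = -1.
(a,b)_5: α=-6, u≡3; β=1, v≡3 (mod 5); (3|5)=-1, (3|5)=-1; sign (−1)^0·-1^1·-1^-6 = -1.
(a,b)_11: α=0, u≡8; β=1, v≡10 (mod 11); (8|11)=-1, (10|11)=-1; sign (−1)^0·-1^1·-1^0 = -1.
(a,b)_23: α=2, u≡21; β=0, v≡9 (mod 23); (21|23)=-1, (9|23)=+1; sign (−1)^0·-1^0·+1^2 = +1.
(a,b)_41: α=0, u≡34; β=2, v≡16 (mod 41); (34|41)=-1, (16|41)=+1; sign (−1)^0·-1^2·+1^0 = +1.
(a,b)_∞: sgn(7)=+, sgn(-15015)=−, so +1.
(a,b)_7: α=1, u≡4; β=1, v≡1 (mod 7); (4|7)=+1, (1|7)=+1; sign (−1)^1·+1^1·+1^1 = -1.
Ram(7, -15015) = {5, 7, 11, 13}; no ℚ_5-point on the conic.

[5, 7, 11, 13]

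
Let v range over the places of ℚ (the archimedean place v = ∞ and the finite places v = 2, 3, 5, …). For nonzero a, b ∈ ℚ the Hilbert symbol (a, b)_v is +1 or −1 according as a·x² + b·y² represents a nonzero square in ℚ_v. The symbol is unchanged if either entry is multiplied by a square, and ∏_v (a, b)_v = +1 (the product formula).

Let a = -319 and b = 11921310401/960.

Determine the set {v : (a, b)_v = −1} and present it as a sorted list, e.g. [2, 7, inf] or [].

Mod squares: a ≡ -319, b ≡ 15015. Check v ∈ {∞, 2, 3, 5, 7, 11, 13, 17, 29}.
v=11: a=11^1·(≡4), b=11^1·(≡9) mod 11; (4|11)=+1, (9|11)=+1; (−1)^{1·1·5}·(+1)^1·(+1)^1 = -1.
v=3: a=3^0·(≡2), b=3^-1·(≡1) mod 3; (2|3)=-1, (1|3)=+1; (−1)^{0·-1·1}·(-1)^-1·(+1)^0 = -1.
v=7: a=7^0·(≡3), b=7^3·(≡6) mod 7; (3|7)=-1, (6|7)=-1; (−1)^{0·3·3}·(-1)^3·(-1)^0 = -1.
v=5: a=5^0·(≡1), b=5^-1·(≡3) mod 5; (1|5)=+1, (3|5)=-1; (−1)^{0·-1·2}·(+1)^-1·(-1)^0 = +1.
v=29: a=29^1·(≡18), b=29^2·(≡16) mod 29; (18|29)=-1, (16|29)=+1; (−1)^{1·2·14}·(-1)^2·(+1)^1 = +1.
v=2: v_2(a)=0, v_2(b)=-6; units ≡ 1, 7 (mod 8); ε·ε+αω+βω = 0·1+0·0+-6·0 ≡ 0  ⇒  (a,b)_2 = +1.
v=∞: -319 < 0 and 15015 > 0  ⇒  (a,b)_∞ = +1.
v=17: a=17^0·(≡4), b=17^2·(≡4) mod 17; (4|17)=+1, (4|17)=+1; (−1)^{0·2·8}·(+1)^2·(+1)^0 = +1.
v=13: a=13^0·(≡6), b=13^1·(≡5) mod 13; (6|13)=-1, (5|13)=-1; (−1)^{0·1·6}·(-1)^1·(-1)^0 = -1.
|Ram(-319, 15015)| = 4, even; anisotropic at {3, 7, 11, 13}.

[3, 7, 11, 13]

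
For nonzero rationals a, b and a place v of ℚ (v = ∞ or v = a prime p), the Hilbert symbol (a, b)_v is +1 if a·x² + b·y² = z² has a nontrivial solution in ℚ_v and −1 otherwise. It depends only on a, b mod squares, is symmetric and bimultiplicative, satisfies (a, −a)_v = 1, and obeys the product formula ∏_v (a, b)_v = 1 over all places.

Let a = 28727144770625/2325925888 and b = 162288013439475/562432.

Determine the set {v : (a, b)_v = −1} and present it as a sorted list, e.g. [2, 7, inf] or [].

[11, 13, 23, 31]

(a, b) ≡ (9269, 23023) mod (ℚ^×)²; places V = {2, 3, 5, 7, 11, 13, 19, 23, 31, 37, ∞}.
(a,b)_19: α=-2, u≡17; β=0, v≡18 (mod 19); (17|19)=+1, (18|19)=-1; sign (−1)^0·+1^0·-1^-2 = +1.
(a,b)_11: α=-2, u≡8; β=1, v≡5 (mod 11); (8|11)=-1, (5|11)=+1; sign (−1)^0·-1^1·+1^-2 = -1.
(a,b)_5: α=4, u≡1; β=2, v≡2 (mod 5); (1|5)=+1, (2|5)=-1; sign (−1)^0·+1^2·-1^4 = +1.
(a,b)_37: α=2, u≡31; β=0, v≡28 (mod 37); (31|37)=-1, (28|37)=+1; sign (−1)^0·-1^0·+1^2 = +1.
(a,b)_23: α=1, u≡3; β=1, v≡9 (mod 23); (3|23)=+1, (9|23)=+1; sign (−1)^1·+1^1·+1^1 = -1.
(a,b)_3: α=0, u≡2; β=4, v≡1 (mod 3); (2|3)=-1, (1|3)=+1; sign (−1)^0·-1^4·+1^0 = +1.
(a,b)_31: α=3, u≡25; β=4, v≡24 (mod 31); (25|31)=+1, (24|31)=-1; sign (−1)^0·+1^4·-1^3 = -1.
(a,b)_∞: sgn(9269)=+, sgn(23023)=+, so +1.
(a,b)_2: α=-12, β=-8; u≡5, v≡7 (mod 8); ε(u)ε(v)=0·1, αω(v)=-12·0, βω(u)=-8·1; sum ≡ 0  ⇒  +1.
(a,b)_7: α=2, u≡2; β=3, v≡5 (mod 7); (2|7)=+1, (5|7)=-1; sign (−1)^0·+1^3·-1^2 = +1.
(a,b)_13: α=-1, u≡2; β=-3, v≡3 (mod 13); (2|13)=-1, (3|13)=+1; sign (−1)^0·-1^-3·+1^-1 = -1.
(9269, 23023 / ℚ) ramifies at {11, 13, 23, 31}: a division algebra.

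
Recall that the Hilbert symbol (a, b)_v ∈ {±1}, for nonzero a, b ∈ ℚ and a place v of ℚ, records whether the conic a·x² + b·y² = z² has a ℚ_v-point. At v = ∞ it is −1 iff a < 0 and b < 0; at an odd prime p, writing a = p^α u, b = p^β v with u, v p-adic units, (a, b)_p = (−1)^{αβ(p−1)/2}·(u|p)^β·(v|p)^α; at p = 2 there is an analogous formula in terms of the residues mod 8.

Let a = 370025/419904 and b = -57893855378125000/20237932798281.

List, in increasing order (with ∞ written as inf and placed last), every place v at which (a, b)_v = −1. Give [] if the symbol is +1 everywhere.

Mod squares: a ≡ 41, b ≡ -22041682. Check v ∈ {∞, 2, 3, 5, 11, 13, 17, 19, 23, 29, 31, 41}.
v=2: v_2(a)=-6, v_2(b)=3; units ≡ 1, 7 (mod 8); ε·ε+αω+βω = 0·1+-6·0+3·0 ≡ 0  ⇒  (a,b)_2 = +1.
v=3: a=3^-8·(≡2), b=3^-14·(≡2) mod 3; (2|3)=-1, (2|3)=-1; (−1)^{-8·-14·1}·(-1)^-14·(-1)^-8 = +1.
v=5: a=5^2·(≡4), b=5^8·(≡2) mod 5; (4|5)=+1, (2|5)=-1; (−1)^{2·8·2}·(+1)^8·(-1)^2 = +1.
v=17: a=17^0·(≡5), b=17^-2·(≡8) mod 17; (5|17)=-1, (8|17)=+1; (−1)^{0·-2·8}·(-1)^-2·(+1)^0 = +1.
v=41: a=41^1·(≡2), b=41^3·(≡10) mod 41; (2|41)=+1, (10|41)=+1; (−1)^{1·3·20}·(+1)^3·(+1)^1 = +1.
v=19: a=19^2·(≡14), b=19^0·(≡16) mod 19; (14|19)=-1, (16|19)=+1; (−1)^{2·0·9}·(-1)^0·(+1)^2 = +1.
v=∞: 41 > 0 and -22041682 < 0  ⇒  (a,b)_∞ = +1.
v=29: a=29^0·(≡10), b=29^1·(≡14) mod 29; (10|29)=-1, (14|29)=-1; (−1)^{0·1·14}·(-1)^1·(-1)^0 = -1.
v=31: a=31^0·(≡1), b=31^1·(≡16) mod 31; (1|31)=+1, (16|31)=+1; (−1)^{0·1·15}·(+1)^1·(+1)^0 = +1.
v=23: a=23^0·(≡13), b=23^1·(≡5) mod 23; (13|23)=+1, (5|23)=-1; (−1)^{0·1·11}·(+1)^1·(-1)^0 = +1.
v=13: a=13^0·(≡8), b=13^1·(≡11) mod 13; (8|13)=-1, (11|13)=-1; (−1)^{0·1·6}·(-1)^1·(-1)^0 = -1.
v=11: a=11^0·(≡7), b=11^-4·(≡8) mod 11; (7|11)=-1, (8|11)=-1; (−1)^{0·-4·5}·(-1)^-4·(-1)^0 = +1.
(41, -22041682 / ℚ) ramifies at {13, 29}: a division algebra.

[13, 29]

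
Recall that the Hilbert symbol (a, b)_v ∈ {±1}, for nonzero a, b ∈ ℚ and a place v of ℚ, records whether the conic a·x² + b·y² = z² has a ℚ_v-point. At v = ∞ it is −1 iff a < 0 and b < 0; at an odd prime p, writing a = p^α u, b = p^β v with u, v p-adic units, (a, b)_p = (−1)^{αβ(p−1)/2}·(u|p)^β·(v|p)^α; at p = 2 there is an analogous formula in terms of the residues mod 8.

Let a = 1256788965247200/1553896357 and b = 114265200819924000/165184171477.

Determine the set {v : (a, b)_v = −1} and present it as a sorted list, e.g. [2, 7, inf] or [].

Mod squares: a ≡ 6006, b ≡ 2730. Check v ∈ {∞, 2, 3, 5, 7, 11, 13, 17, 23, 29}.
v=13: a=13^-3·(≡7), b=13^-5·(≡5) mod 13; (7|13)=-1, (5|13)=-1; (−1)^{-3·-5·6}·(-1)^-5·(-1)^-3 = +1.
v=2: v_2(a)=5, v_2(b)=5; units ≡ 3, 5 (mod 8); ε·ε+αω+βω = 1·0+5·1+5·1 ≡ 0  ⇒  (a,b)_2 = +1.
v=∞: 6006 > 0 and 2730 > 0  ⇒  (a,b)_∞ = +1.
v=11: a=11^3·(≡10), b=11^4·(≡6) mod 11; (10|11)=-1, (6|11)=-1; (−1)^{3·4·5}·(-1)^4·(-1)^3 = -1.
v=5: a=5^2·(≡4), b=5^3·(≡1) mod 5; (4|5)=+1, (1|5)=+1; (−1)^{2·3·2}·(+1)^3·(+1)^2 = +1.
v=3: a=3^5·(≡1), b=3^9·(≡1) mod 3; (1|3)=+1, (1|3)=+1; (−1)^{5·9·1}·(+1)^9·(+1)^5 = -1.
v=29: a=29^-4·(≡2), b=29^-2·(≡20) mod 29; (2|29)=-1, (20|29)=+1; (−1)^{-4·-2·14}·(-1)^-2·(+1)^-4 = +1.
v=23: a=23^0·(≡4), b=23^-2·(≡4) mod 23; (4|23)=+1, (4|23)=+1; (−1)^{0·-2·11}·(+1)^-2·(+1)^0 = +1.
v=7: a=7^5·(≡1), b=7^3·(≡6) mod 7; (1|7)=+1, (6|7)=-1; (−1)^{5·3·3}·(+1)^3·(-1)^5 = +1.
v=17: a=17^2·(≡3), b=17^2·(≡6) mod 17; (3|17)=-1, (6|17)=-1; (−1)^{2·2·8}·(-1)^2·(-1)^2 = +1.
|Ram(6006, 2730)| = 2, even; anisotropic at {3, 11}.

[3, 11]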